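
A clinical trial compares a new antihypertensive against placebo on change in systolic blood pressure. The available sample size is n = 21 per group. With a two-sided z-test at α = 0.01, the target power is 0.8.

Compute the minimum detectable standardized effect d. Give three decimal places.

d ≈ 1.055

Required noncentrality: δ = z_{0.005} + z_{0.20} = 2.576 + 0.842 = 3.417.
(The second rejection-region term Φ(−δ − z_{α/2}) is negligible and dropped.)
δ = d·√(n/2) ⇒ d = δ/√(n/2) = 3.417/√(21/2) = 1.0546.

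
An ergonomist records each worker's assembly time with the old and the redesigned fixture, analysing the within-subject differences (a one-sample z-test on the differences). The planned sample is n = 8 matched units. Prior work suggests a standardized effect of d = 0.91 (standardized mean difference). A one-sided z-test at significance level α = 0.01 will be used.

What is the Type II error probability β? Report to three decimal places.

β ≈ 0.402

Noncentrality parameter: δ = d·√n = 0.91 × √8 = 2.5739
Critical value for a one-sided test at α = 0.01: z_α = 2.326.
Power = Φ(δ − 2.326) = Φ(0.248) = 0.5977.
Type II error: β = 1 − power = 1 − 0.5977 = 0.4023.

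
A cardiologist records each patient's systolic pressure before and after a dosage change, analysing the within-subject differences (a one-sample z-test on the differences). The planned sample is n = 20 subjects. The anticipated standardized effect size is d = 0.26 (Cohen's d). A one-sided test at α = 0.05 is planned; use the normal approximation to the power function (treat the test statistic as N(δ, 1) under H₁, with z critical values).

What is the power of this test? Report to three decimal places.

Noncentrality parameter: δ = d·√n = 0.26 × √20 = 1.1628
One-sided α = 0.05 → critical value z_{0.05} = 1.645.
Power = Φ(δ − 1.645) = Φ(-0.482) = 0.3149.

Power ≈ 0.315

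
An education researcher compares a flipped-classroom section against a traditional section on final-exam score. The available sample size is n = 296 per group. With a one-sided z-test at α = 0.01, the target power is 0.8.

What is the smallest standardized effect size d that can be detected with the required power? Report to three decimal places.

d ≈ 0.260

Need Φ(δ − 2.326) = 0.8, so δ = 2.326 + 0.842 = 3.168.
δ = d·√(n/2) ⇒ d = δ/√(n/2) = 3.168/√(296/2) = 0.2604.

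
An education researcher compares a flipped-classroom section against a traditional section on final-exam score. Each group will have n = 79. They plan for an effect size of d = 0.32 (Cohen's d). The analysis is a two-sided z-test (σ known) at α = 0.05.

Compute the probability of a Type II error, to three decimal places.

Noncentrality parameter: δ = d·√(n/2) = 0.32 × √(79/2) = 2.0112
Two-sided α = 0.05 → critical value z_{0.025} = 1.960.
Power = Φ(δ − 1.960) + Φ(−δ − 1.960) = Φ(0.051) + Φ(-3.971) = 0.5204 + 0.0000 = 0.5205.
Type II error: β = 1 − power = 1 − 0.5205 = 0.4795.

β ≈ 0.480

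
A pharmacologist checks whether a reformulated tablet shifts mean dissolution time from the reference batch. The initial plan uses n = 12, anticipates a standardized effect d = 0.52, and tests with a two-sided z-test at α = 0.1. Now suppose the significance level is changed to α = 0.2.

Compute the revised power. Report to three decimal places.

Power ≈ 0.699

δ = d·√n = 0.52 × √12 = 1.8013 (unchanged). New critical value: z_{0.1} = 1.282.
Revised power = Φ(δ − 1.282) + Φ(−δ − 1.282) = Φ(0.520) + Φ(-3.083) = 0.6984 + 0.0010 = 0.6994.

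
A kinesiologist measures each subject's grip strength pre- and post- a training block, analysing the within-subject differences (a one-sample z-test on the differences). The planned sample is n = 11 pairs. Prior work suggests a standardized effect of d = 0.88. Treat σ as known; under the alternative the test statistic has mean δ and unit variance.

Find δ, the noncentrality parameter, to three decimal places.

δ = d·√n = 0.88 × √11 = 2.9186

δ ≈ 2.919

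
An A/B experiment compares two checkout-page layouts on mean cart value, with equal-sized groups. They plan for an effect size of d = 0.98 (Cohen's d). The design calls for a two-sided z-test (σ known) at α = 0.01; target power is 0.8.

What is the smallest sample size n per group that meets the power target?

n = 25 per group

For power 0.8 need Φ(δ − z_{0.005}) = 0.8, so δ = z_{0.005} + z_{0.20} = 2.576 + 0.842 = 3.417.
(For δ > 0 the lower-tail rejection region contributes negligibly to power, so the one-term inversion is standard.)
δ = d·√(n/2) ⇒ n = 2(δ/d)² = 2 × (3.417 / 0.98)² = 24.32.
Rounding up, n = 25 per group.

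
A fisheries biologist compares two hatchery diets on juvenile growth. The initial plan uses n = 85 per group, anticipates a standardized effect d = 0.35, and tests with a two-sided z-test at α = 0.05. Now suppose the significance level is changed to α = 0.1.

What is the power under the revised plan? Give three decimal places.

Power ≈ 0.738

δ = d·√(n/2) = 0.35 × √(85/2) = 2.2817 (unchanged). New critical value: z_{0.05} = 1.645.
Revised power = Φ(δ − 1.645) + Φ(−δ − 1.645) = Φ(0.637) + Φ(-3.927) = 0.7379 + 0.0000 = 0.7379.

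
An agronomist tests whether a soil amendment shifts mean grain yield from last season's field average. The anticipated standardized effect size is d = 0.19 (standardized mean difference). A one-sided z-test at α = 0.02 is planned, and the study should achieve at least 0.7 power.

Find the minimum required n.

n = 185

For power 0.7 need Φ(δ − z_{0.02}) = 0.7, so δ = z_{0.02} + z_{0.30} = 2.054 + 0.524 = 2.578.
δ = d·√n ⇒ n = (δ/d)² = (2.578 / 0.19)² = 184.12.
Rounding up, n = 185.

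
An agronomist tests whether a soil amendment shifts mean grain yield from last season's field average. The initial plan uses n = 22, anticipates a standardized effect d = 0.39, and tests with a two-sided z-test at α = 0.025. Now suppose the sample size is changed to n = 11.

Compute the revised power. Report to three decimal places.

Power ≈ 0.172

With n = 11: δ = d·√n = 0.39 × √11 = 1.2935. Critical value z_{0.0125} = 2.241.
Revised power = Φ(δ − 2.241) + Φ(−δ − 2.241) = Φ(-0.948) + Φ(-3.535) = 0.1716 + 0.0002 = 0.1718.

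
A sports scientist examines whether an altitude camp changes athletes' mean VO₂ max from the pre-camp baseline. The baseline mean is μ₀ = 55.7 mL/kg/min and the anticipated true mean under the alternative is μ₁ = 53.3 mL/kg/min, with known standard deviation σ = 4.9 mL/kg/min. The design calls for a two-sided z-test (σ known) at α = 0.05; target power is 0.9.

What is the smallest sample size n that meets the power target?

Standardized effect: d = |μ₁ − μ₀| / σ = |53.3 − 55.7| / 4.9 = 0.4898
Set Φ(δ − 1.960) = 0.9; then δ − 1.960 = Φ⁻¹(0.9) = 1.282, giving δ = 3.242.
(For δ > 0 the lower-tail rejection region contributes negligibly to power, so the one-term inversion is standard.)
δ = d·√n ⇒ n = (δ/d)² = (3.242 / 0.4898)² = 43.80.
Round up to the next whole unit.

n = 44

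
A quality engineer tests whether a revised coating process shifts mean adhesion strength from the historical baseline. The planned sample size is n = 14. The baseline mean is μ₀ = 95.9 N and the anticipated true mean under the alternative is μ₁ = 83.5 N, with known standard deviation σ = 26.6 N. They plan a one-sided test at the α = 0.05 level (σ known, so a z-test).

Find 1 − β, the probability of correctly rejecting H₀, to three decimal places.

Power ≈ 0.540

Standardized effect: d = |μ₁ − μ₀| / σ = |83.5 − 95.9| / 26.6 = 0.4662
Noncentrality parameter: δ = d·√n = 0.4662 × √14 = 1.7442
Critical value for a one-sided test at α = 0.05: z_α = 1.645.
Power = Φ(δ − 1.645) = Φ(0.099) = 0.5396.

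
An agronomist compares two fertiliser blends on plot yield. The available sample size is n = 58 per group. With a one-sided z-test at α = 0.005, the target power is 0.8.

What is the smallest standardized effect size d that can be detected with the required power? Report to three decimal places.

d ≈ 0.635

Required noncentrality: δ = z_{0.005} + z_{0.20} = 2.576 + 0.842 = 3.417.
δ = d·√(n/2) ⇒ d = δ/√(n/2) = 3.417/√(58/2) = 0.6346.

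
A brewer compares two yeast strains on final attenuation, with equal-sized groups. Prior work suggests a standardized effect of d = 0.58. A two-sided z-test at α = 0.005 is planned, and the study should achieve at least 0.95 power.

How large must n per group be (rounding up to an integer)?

Set Φ(δ − 2.807) = 0.95; then δ − 2.807 = Φ⁻¹(0.95) = 1.645, giving δ = 4.452.
(The Φ(−δ − z_{α/2}) term is vanishingly small for δ > 0 and is dropped in the standard sample-size formula.)
δ = d·√(n/2) ⇒ n = 2(δ/d)² = 2 × (4.452 / 0.58)² = 117.83.
Rounding up, n = 118 per group.

n = 118 per group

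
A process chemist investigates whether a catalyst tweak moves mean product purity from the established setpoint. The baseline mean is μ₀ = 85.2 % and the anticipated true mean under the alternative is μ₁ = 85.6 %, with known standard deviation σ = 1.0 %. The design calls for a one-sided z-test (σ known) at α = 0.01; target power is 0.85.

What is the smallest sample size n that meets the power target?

Standardized effect: d = |μ₁ − μ₀| / σ = |85.6 − 85.2| / 1.0 = 0.4000
Set Φ(δ − 2.326) = 0.85; then δ − 2.326 = Φ⁻¹(0.85) = 1.036, giving δ = 3.363.
δ = d·√n ⇒ n = (δ/d)² = (3.363 / 0.4000)² = 70.68.
Round up to the next whole unit.

n = 71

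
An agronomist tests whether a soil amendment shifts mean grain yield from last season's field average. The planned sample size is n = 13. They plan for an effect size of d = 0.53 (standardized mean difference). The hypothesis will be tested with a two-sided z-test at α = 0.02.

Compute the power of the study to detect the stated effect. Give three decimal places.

Noncentrality parameter: δ = d·√n = 0.53 × √13 = 1.9109
Two-sided α = 0.02 → critical value z_{0.01} = 2.326.
Power = Φ(δ − 2.326) + Φ(−δ − 2.326) = Φ(-0.415) + Φ(-4.237) = 0.3389 + 0.0000 = 0.3389.

Power ≈ 0.339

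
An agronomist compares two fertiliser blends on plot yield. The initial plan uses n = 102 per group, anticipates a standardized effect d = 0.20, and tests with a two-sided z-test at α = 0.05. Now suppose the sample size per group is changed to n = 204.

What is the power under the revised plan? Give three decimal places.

With n = 204 per group: δ = d·√(n/2) = 0.20 × √(204/2) = 2.0199. Critical value z_{0.025} = 1.960.
Revised power = Φ(δ − 1.960) + Φ(−δ − 1.960) = Φ(0.060) + Φ(-3.980) = 0.5239 + 0.0000 = 0.5239.

Power ≈ 0.524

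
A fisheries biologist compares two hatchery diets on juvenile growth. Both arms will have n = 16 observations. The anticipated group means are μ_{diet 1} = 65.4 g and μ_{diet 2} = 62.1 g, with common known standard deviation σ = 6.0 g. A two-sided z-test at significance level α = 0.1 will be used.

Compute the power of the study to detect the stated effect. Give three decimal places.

Standardized effect: d = |μ_{diet 1} − μ_{diet 2}| / σ = |65.4 − 62.1| / 6.0 = 0.5500
Noncentrality parameter: δ = d·√(n/2) = 0.5500 × √(16/2) = 1.5556
Two-sided α = 0.1 → critical value z_{0.05} = 1.645.
Power = Φ(δ − 1.645) + Φ(−δ − 1.645) = Φ(-0.089) + Φ(-3.200) = 0.4645 + 0.0007 = 0.4651.

Power ≈ 0.465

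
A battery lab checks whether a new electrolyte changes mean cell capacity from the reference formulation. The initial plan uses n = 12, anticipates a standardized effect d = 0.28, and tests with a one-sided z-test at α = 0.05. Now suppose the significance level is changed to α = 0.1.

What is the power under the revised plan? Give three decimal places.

Power ≈ 0.378

δ = d·√n = 0.28 × √12 = 0.9699 (unchanged). New critical value: z_{0.1} = 1.282.
Revised power = P(Z > 1.282 − δ) = Φ(-0.312) = 0.3777.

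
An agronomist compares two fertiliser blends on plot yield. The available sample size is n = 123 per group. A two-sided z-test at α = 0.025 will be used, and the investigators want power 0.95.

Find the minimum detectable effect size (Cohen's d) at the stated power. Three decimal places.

d ≈ 0.496

Required noncentrality: δ = z_{0.0125} + z_{0.05} = 2.241 + 1.645 = 3.886.
(Lower-tail contribution to power is negligible for δ > 0.)
δ = d·√(n/2) ⇒ d = δ/√(n/2) = 3.886/√(123/2) = 0.4956.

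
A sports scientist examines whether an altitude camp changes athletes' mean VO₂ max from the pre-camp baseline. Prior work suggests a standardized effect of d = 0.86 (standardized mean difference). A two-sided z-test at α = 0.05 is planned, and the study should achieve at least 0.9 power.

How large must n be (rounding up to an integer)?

Set Φ(δ − 1.960) = 0.9; then δ − 1.960 = Φ⁻¹(0.9) = 1.282, giving δ = 3.242.
(The Φ(−δ − z_{α/2}) term is vanishingly small for δ > 0 and is dropped in the standard sample-size formula.)
δ = d·√n ⇒ n = (δ/d)² = (3.242 / 0.86)² = 14.21.
Round up to the next whole unit.

n = 15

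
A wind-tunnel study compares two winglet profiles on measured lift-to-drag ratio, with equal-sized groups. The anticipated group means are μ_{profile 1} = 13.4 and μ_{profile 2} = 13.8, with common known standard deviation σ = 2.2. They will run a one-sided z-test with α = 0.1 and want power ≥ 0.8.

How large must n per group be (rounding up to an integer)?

Standardized effect: d = |μ_{profile 1} − μ_{profile 2}| / σ = |13.4 − 13.8| / 2.2 = 0.1818
Set Φ(δ − 1.282) = 0.8; then δ − 1.282 = Φ⁻¹(0.8) = 0.842, giving δ = 2.123.
δ = d·√(n/2) ⇒ n = 2(δ/d)² = 2 × (2.123 / 0.1818)² = 272.73.
Rounding up, n = 273 per group.

n = 273 per group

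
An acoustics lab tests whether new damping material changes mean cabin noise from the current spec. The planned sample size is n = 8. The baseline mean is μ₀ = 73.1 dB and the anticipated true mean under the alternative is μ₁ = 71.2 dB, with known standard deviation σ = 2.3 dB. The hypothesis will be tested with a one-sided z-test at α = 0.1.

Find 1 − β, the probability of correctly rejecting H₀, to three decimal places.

Standardized effect: d = |μ₁ − μ₀| / σ = |71.2 − 73.1| / 2.3 = 0.8261
Noncentrality parameter: δ = d·√n = 0.8261 × √8 = 2.3365
Critical value for a one-sided test at α = 0.1: z_α = 1.282.
Power = P(Z > 1.282 − δ) = Φ(1.055) = 0.8543.

Power ≈ 0.854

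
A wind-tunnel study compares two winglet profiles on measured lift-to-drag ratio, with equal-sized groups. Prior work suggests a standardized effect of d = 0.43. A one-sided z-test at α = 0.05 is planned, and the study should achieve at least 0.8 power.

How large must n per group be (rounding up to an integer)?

Set Φ(δ − 1.645) = 0.8; then δ − 1.645 = Φ⁻¹(0.8) = 0.842, giving δ = 2.486.
δ = d·√(n/2) ⇒ n = 2(δ/d)² = 2 × (2.486 / 0.43)² = 66.87.
Rounding up, n = 67 per group.

n = 67 per group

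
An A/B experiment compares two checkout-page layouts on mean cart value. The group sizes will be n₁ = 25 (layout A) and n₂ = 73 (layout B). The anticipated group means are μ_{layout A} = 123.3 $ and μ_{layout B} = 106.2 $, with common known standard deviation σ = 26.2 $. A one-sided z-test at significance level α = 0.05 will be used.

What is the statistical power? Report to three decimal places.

Standardized effect: d = |μ_{layout A} − μ_{layout B}| / σ = |123.3 − 106.2| / 26.2 = 0.6527
Noncentrality parameter: δ = d / √(1/n₁ + 1/n₂) = 0.6527 / √(1/25 + 1/73) = 2.8165
Critical value for a one-sided test at α = 0.05: z_α = 1.645.
Power = Φ(δ − 1.645) = Φ(1.172) = 0.8793.

Power ≈ 0.879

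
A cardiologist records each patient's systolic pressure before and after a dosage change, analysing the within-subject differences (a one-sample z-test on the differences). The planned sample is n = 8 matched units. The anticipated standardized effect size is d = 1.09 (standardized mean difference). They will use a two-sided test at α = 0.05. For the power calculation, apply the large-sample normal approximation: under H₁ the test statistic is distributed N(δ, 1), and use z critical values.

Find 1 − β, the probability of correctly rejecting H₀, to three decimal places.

Power ≈ 0.869

Noncentrality parameter: δ = d·√n = 1.09 × √8 = 3.0830
Two-sided α = 0.05 → critical value z_{0.025} = 1.960.
Power = Φ(δ − 1.960) + Φ(−δ − 1.960) = Φ(1.123) + Φ(-5.043) = 0.8693 + 0.0000 = 0.8693.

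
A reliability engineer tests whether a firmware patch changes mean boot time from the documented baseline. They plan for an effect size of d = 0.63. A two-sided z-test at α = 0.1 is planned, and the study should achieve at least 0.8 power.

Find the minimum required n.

n = 16

Set Φ(δ − 1.645) = 0.8; then δ − 1.645 = Φ⁻¹(0.8) = 0.842, giving δ = 2.486.
(For δ > 0 the lower-tail rejection region contributes negligibly to power, so the one-term inversion is standard.)
δ = d·√n ⇒ n = (δ/d)² = (2.486 / 0.63)² = 15.58.
Rounding up, n = 16.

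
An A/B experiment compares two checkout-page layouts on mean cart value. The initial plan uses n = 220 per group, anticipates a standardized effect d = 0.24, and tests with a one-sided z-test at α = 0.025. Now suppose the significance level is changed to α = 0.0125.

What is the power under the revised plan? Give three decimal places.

δ = d·√(n/2) = 0.24 × √(220/2) = 2.5171 (unchanged). New critical value: z_{0.0125} = 2.241.
Revised power = P(Z > 2.241 − δ) = Φ(0.276) = 0.6086.

Power ≈ 0.609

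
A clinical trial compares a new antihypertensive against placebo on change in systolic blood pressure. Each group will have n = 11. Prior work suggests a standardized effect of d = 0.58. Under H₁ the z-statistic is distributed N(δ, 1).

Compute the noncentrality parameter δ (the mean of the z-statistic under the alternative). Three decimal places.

δ = d·√(n/2) = 0.58 × √(11/2) = 1.3602

δ ≈ 1.360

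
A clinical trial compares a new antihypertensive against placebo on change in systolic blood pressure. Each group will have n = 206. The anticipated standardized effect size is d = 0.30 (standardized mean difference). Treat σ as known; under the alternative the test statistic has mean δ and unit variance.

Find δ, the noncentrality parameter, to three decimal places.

δ = d·√(n/2) = 0.30 × √(206/2) = 3.0447

δ ≈ 3.045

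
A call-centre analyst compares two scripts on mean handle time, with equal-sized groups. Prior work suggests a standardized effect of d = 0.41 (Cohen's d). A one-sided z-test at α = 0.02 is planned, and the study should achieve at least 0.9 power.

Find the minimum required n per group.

Set Φ(δ − 2.054) = 0.9; then δ − 2.054 = Φ⁻¹(0.9) = 1.282, giving δ = 3.335.
δ = d·√(n/2) ⇒ n = 2(δ/d)² = 2 × (3.335 / 0.41)² = 132.35.
Rounding up, n = 133 per group.

n = 133 per group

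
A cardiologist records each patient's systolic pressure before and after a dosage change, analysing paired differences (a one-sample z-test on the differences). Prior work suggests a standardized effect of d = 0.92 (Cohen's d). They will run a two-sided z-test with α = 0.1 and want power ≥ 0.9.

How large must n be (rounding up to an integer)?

Set Φ(δ − 1.645) = 0.9; then δ − 1.645 = Φ⁻¹(0.9) = 1.282, giving δ = 2.926.
(For δ > 0 the lower-tail rejection region contributes negligibly to power, so the one-term inversion is standard.)
δ = d·√n ⇒ n = (δ/d)² = (2.926 / 0.92)² = 10.12.
Rounding up, n = 11.

n = 11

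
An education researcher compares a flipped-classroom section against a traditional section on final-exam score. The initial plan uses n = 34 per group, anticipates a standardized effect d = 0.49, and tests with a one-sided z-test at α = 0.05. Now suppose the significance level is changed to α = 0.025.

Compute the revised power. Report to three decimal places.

Power ≈ 0.524

δ = d·√(n/2) = 0.49 × √(34/2) = 2.0203 (unchanged). New critical value: z_{0.025} = 1.960.
Revised power = Φ(δ − 1.960) = Φ(0.060) = 0.5241.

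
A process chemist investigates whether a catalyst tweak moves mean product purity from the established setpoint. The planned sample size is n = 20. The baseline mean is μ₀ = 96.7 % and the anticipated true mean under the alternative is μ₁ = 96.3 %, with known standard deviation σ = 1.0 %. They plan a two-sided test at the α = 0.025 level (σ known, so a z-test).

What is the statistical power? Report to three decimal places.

Power ≈ 0.325

Standardized effect: d = |μ₁ − μ₀| / σ = |96.3 − 96.7| / 1.0 = 0.4000
Noncentrality parameter: λ = d·√n = 0.4000 × √20 = 1.7889
Two-sided α = 0.025 → critical value z_{0.0125} = 2.241.
Power = Φ(λ − 2.241) + Φ(−λ − 2.241) = Φ(-0.453) + Φ(-4.030) = 0.3254 + 0.0000 = 0.3255.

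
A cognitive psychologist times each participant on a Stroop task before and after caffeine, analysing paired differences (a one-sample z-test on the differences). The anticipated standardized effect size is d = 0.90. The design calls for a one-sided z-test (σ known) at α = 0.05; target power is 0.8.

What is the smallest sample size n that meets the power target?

For power 0.8 need Φ(δ − z_{0.05}) = 0.8, so δ = z_{0.05} + z_{0.20} = 1.645 + 0.842 = 2.486.
δ = d·√n ⇒ n = (δ/d)² = (2.486 / 0.90)² = 7.63.
Rounding up, n = 8.

n = 8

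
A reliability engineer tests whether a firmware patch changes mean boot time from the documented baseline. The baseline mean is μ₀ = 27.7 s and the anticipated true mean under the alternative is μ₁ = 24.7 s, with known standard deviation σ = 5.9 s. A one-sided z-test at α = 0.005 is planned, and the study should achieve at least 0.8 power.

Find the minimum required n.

n = 46

Standardized effect: d = |μ₁ − μ₀| / σ = |24.7 − 27.7| / 5.9 = 0.5085
Set Φ(δ − 2.576) = 0.8; then δ − 2.576 = Φ⁻¹(0.8) = 0.842, giving δ = 3.417.
δ = d·√n ⇒ n = (δ/d)² = (3.417 / 0.5085)² = 45.17.
Rounding up, n = 46.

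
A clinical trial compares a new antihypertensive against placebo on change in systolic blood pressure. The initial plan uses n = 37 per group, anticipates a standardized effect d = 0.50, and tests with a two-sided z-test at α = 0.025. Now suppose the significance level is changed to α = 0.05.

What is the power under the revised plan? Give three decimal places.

δ = d·√(n/2) = 0.50 × √(37/2) = 2.1506 (unchanged). New critical value: z_{0.025} = 1.960.
Revised power = Φ(δ − 1.960) + Φ(−δ − 1.960) = Φ(0.191) + Φ(-4.111) = 0.5756 + 0.0000 = 0.5756.

Power ≈ 0.576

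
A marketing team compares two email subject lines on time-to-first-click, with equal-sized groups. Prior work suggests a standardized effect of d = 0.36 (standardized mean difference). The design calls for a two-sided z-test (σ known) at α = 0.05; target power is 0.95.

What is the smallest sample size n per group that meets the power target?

n = 201 per group

Set Φ(δ − 1.960) = 0.95; then δ − 1.960 = Φ⁻¹(0.95) = 1.645, giving δ = 3.605.
(Ignoring the negligible lower-tail rejection probability gives the usual closed-form inversion.)
δ = d·√(n/2) ⇒ n = 2(δ/d)² = 2 × (3.605 / 0.36)² = 200.54.
Round up to the next whole unit.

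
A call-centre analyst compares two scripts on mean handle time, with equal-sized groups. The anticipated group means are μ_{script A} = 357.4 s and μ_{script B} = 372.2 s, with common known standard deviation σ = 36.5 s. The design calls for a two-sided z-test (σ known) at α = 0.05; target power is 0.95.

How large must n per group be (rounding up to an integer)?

n = 159 per group

Standardized effect: d = |μ_{script A} − μ_{script B}| / σ = |357.4 − 372.2| / 36.5 = 0.4055
For power 0.95 need Φ(δ − z_{0.025}) = 0.95, so δ = z_{0.025} + z_{0.05} = 1.960 + 1.645 = 3.605.
(Ignoring the negligible lower-tail rejection probability gives the usual closed-form inversion.)
δ = d·√(n/2) ⇒ n = 2(δ/d)² = 2 × (3.605 / 0.4055)² = 158.07.
Rounding up, n = 159 per group.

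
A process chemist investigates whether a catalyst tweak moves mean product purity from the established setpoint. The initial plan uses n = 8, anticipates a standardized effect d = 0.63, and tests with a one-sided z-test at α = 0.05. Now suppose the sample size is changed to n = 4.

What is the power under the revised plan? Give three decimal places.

Power ≈ 0.350

With n = 4: δ = d·√n = 0.63 × √4 = 1.2600. Critical value z_{0.05} = 1.645.
Revised power = P(Z > 1.645 − δ) = Φ(-0.385) = 0.3502.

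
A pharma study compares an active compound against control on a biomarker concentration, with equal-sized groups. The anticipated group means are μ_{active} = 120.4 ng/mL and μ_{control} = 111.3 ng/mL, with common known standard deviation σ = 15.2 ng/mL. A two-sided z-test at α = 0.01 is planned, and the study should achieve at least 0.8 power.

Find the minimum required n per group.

Standardized effect: d = |μ_{active} − μ_{control}| / σ = |120.4 − 111.3| / 15.2 = 0.5987
For power 0.8 need Φ(δ − z_{0.005}) = 0.8, so δ = z_{0.005} + z_{0.20} = 2.576 + 0.842 = 3.417.
(For δ > 0 the lower-tail rejection region contributes negligibly to power, so the one-term inversion is standard.)
δ = d·√(n/2) ⇒ n = 2(δ/d)² = 2 × (3.417 / 0.5987)² = 65.17.
Round up to the next whole unit.

n = 66 per group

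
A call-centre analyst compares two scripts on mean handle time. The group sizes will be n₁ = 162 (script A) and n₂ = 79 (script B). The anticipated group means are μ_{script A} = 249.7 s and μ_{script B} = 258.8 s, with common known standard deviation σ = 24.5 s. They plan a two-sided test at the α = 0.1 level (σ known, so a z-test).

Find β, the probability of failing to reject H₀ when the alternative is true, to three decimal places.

β ≈ 0.144

Standardized effect: d = |μ_{script A} − μ_{script B}| / σ = |249.7 − 258.8| / 24.5 = 0.3714
Noncentrality parameter: δ = d / √(1/n₁ + 1/n₂) = 0.3714 / √(1/162 + 1/79) = 2.7067
Two-sided α = 0.1 → critical value z_{0.05} = 1.645.
Power = Φ(δ − 1.645) + Φ(−δ − 1.645) = Φ(1.062) + Φ(-4.352) = 0.8558 + 0.0000 = 0.8559.
Type II error: β = 1 − power = 1 − 0.8559 = 0.1441.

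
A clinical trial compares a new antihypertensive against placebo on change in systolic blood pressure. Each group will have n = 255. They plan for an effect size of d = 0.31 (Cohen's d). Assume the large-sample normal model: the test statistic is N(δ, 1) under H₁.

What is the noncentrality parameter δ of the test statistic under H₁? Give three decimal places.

δ = d·√(n/2) = 0.31 × √(255/2) = 3.5004

δ ≈ 3.500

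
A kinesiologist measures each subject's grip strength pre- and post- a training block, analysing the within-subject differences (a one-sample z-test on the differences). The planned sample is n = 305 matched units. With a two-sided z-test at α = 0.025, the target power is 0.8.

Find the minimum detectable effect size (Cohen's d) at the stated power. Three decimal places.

d ≈ 0.177

Need Φ(δ − 2.241) = 0.8, so δ = 2.241 + 0.842 = 3.083.
(The second rejection-region term Φ(−δ − z_{α/2}) is negligible and dropped.)
δ = d·√n ⇒ d = δ/√n = 3.083/√305 = 0.1765.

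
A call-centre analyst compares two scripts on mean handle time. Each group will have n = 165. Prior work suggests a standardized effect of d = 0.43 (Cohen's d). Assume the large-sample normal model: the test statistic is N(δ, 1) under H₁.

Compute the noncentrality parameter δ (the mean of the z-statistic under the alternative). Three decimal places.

δ ≈ 3.906

The noncentrality parameter scales effect size by the design's sample-size factor: δ = d·√(n/2) = 0.43 × √(165/2) = 3.9057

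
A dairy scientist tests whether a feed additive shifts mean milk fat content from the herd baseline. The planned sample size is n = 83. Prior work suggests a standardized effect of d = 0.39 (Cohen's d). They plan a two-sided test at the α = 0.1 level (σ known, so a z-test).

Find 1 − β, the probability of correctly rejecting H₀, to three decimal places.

Noncentrality parameter: λ = d·√n = 0.39 × √83 = 3.5531
Two-sided α = 0.1 → critical value z_{0.05} = 1.645.
Power = Φ(λ − 1.645) + Φ(−λ − 1.645) = Φ(1.908) + Φ(-5.198) = 0.9718 + 0.0000 = 0.9718.

Power ≈ 0.972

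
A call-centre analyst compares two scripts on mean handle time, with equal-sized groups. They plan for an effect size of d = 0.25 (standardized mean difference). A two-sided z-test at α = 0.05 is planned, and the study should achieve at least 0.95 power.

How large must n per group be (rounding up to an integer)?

For power 0.95 need Φ(δ − z_{0.025}) = 0.95, so δ = z_{0.025} + z_{0.05} = 1.960 + 1.645 = 3.605.
(The Φ(−δ − z_{α/2}) term is vanishingly small for δ > 0 and is dropped in the standard sample-size formula.)
δ = d·√(n/2) ⇒ n = 2(δ/d)² = 2 × (3.605 / 0.25)² = 415.83.
Round up to the next whole unit.

n = 416 per group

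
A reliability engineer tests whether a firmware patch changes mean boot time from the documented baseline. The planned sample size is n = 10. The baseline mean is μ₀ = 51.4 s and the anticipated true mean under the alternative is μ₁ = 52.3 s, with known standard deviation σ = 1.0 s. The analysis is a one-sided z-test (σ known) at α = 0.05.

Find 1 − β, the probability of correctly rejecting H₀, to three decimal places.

Standardized effect: d = |μ₁ − μ₀| / σ = |52.3 − 51.4| / 1.0 = 0.9000
Noncentrality parameter: λ = d·√n = 0.9000 × √10 = 2.8460
Critical value for a one-sided test at α = 0.05: z_α = 1.645.
Power = Φ(λ − 1.645) = Φ(1.201) = 0.8852.

Power ≈ 0.885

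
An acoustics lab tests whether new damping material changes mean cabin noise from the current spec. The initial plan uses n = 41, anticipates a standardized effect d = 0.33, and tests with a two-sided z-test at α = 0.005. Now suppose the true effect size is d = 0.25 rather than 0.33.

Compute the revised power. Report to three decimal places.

With d = 0.25: δ = d·√n = 0.25 × √41 = 1.6008. Critical value z_{0.0025} = 2.807.
Revised power = Φ(δ − 2.807) + Φ(−δ − 2.807) = Φ(-1.206) + Φ(-4.408) = 0.1139 + 0.0000 = 0.1139.

Power ≈ 0.114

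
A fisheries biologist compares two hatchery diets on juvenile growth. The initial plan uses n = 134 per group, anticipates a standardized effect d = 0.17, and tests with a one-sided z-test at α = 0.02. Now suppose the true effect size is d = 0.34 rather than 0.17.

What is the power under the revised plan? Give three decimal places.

Power ≈ 0.767

With d = 0.34: δ = d·√(n/2) = 0.34 × √(134/2) = 2.7830. Critical value z_{0.02} = 2.054.
Revised power = P(Z > 2.054 − δ) = Φ(0.729) = 0.7671.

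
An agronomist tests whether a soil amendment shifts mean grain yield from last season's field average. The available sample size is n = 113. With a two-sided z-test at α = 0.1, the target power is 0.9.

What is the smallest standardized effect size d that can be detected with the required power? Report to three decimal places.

d ≈ 0.275

Required noncentrality: δ = z_{0.05} + z_{0.10} = 1.645 + 1.282 = 2.926.
(The second rejection-region term Φ(−δ − z_{α/2}) is negligible and dropped.)
δ = d·√n ⇒ d = δ/√n = 2.926/√113 = 0.2753.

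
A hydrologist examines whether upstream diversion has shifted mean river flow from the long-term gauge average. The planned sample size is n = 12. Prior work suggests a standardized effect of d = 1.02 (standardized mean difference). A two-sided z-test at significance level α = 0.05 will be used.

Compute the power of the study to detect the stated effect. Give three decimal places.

Power ≈ 0.942

Noncentrality parameter: δ = d·√n = 1.02 × √12 = 3.5334
Critical value for a two-sided test at α = 0.05: z_{α/2} = 1.960.
Power = Φ(δ − 1.960) + Φ(−δ − 1.960) = Φ(1.573) + Φ(-5.493) = 0.9422 + 0.0000 = 0.9422.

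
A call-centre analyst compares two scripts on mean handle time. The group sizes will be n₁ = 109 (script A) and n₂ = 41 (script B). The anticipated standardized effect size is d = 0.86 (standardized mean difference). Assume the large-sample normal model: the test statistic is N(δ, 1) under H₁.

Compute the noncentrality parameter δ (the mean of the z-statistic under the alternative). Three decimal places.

δ ≈ 4.694

The noncentrality parameter scales effect size by the design's sample-size factor: δ = d / √(1/n₁ + 1/n₂) = 0.86 / √(1/109 + 1/41) = 4.6942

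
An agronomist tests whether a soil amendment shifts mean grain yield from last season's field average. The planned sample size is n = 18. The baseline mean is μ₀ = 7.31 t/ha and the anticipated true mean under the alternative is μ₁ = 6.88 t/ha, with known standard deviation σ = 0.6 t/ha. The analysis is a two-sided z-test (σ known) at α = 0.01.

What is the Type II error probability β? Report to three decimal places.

β ≈ 0.321

Standardized effect: d = |μ₁ − μ₀| / σ = |6.88 − 7.31| / 0.6 = 0.7167
Noncentrality parameter: δ = d·√n = 0.7167 × √18 = 3.0406
Two-sided α = 0.01 → critical value z_{0.005} = 2.576.
Power = Φ(δ − 2.576) + Φ(−δ − 2.576) = Φ(0.465) + Φ(-5.616) = 0.6789 + 0.0000 = 0.6789.
Type II error: β = 1 − power = 1 − 0.6789 = 0.3211.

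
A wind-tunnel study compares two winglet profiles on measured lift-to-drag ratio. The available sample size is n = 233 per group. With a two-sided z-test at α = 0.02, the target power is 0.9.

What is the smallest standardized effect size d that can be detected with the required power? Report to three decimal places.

Required noncentrality: δ = z_{0.01} + z_{0.10} = 2.326 + 1.282 = 3.608.
(The second rejection-region term Φ(−δ − z_{α/2}) is negligible and dropped.)
δ = d·√(n/2) ⇒ d = δ/√(n/2) = 3.608/√(233/2) = 0.3343.

d ≈ 0.334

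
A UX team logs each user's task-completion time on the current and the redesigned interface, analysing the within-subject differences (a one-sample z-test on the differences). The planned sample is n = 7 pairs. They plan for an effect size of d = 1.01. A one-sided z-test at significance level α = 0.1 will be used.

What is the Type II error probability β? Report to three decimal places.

Noncentrality parameter: δ = d·√n = 1.01 × √7 = 2.6722
One-sided α = 0.1 → critical value z_{0.1} = 1.282.
Power = Φ(δ − 1.282) = Φ(1.391) = 0.9178.
Type II error: β = 1 − power = 1 − 0.9178 = 0.0822.

β ≈ 0.082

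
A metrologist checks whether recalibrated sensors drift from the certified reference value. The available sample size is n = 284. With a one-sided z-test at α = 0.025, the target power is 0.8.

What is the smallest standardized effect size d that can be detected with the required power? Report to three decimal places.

d ≈ 0.166

Need Φ(δ − 1.960) = 0.8, so δ = 1.960 + 0.842 = 2.802.
δ = d·√n ⇒ d = δ/√n = 2.802/√284 = 0.1662.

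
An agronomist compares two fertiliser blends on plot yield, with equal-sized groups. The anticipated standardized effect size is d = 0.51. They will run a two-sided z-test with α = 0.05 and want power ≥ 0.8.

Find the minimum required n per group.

Set Φ(δ − 1.960) = 0.8; then δ − 1.960 = Φ⁻¹(0.8) = 0.842, giving δ = 2.802.
(Ignoring the negligible lower-tail rejection probability gives the usual closed-form inversion.)
δ = d·√(n/2) ⇒ n = 2(δ/d)² = 2 × (2.802 / 0.51)² = 60.35.
Round up to the next whole unit.

n = 61 per group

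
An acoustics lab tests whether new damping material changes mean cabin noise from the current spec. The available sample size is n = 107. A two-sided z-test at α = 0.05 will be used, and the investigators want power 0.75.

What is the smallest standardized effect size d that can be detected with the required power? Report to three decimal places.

d ≈ 0.255

Required noncentrality: δ = z_{0.025} + z_{0.25} = 1.960 + 0.674 = 2.634.
(The second rejection-region term Φ(−δ − z_{α/2}) is negligible and dropped.)
δ = d·√n ⇒ d = δ/√n = 2.634/√107 = 0.2547.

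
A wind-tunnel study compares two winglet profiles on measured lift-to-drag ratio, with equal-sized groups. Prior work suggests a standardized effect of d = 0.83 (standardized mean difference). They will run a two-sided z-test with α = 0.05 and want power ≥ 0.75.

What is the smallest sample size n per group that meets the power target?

For power 0.75 need Φ(δ − z_{0.025}) = 0.75, so δ = z_{0.025} + z_{0.25} = 1.960 + 0.674 = 2.634.
(For δ > 0 the lower-tail rejection region contributes negligibly to power, so the one-term inversion is standard.)
δ = d·√(n/2) ⇒ n = 2(δ/d)² = 2 × (2.634 / 0.83)² = 20.15.
Rounding up, n = 21 per group.

n = 21 per group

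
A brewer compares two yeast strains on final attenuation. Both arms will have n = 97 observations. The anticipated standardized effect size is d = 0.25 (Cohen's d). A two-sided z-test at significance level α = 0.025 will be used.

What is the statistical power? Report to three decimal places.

Noncentrality parameter: δ = d·√(n/2) = 0.25 × √(97/2) = 1.7410
Two-sided α = 0.025 → critical value z_{0.0125} = 2.241.
Power = Φ(δ − 2.241) + Φ(−δ − 2.241) = Φ(-0.500) + Φ(-3.982) = 0.3084 + 0.0000 = 0.3084.

Power ≈ 0.308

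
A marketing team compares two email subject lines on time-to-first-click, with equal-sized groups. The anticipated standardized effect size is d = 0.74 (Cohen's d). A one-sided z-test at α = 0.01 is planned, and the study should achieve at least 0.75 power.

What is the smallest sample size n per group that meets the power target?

For power 0.75 need Φ(δ − z_{0.01}) = 0.75, so δ = z_{0.01} + z_{0.25} = 2.326 + 0.674 = 3.001.
δ = d·√(n/2) ⇒ n = 2(δ/d)² = 2 × (3.001 / 0.74)² = 32.89.
Round up to the next whole unit.

n = 33 per group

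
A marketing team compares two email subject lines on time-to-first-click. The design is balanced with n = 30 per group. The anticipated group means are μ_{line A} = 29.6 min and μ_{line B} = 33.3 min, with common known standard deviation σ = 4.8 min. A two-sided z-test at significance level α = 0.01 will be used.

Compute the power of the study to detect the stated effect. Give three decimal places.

Standardized effect: d = |μ_{line A} − μ_{line B}| / σ = |29.6 − 33.3| / 4.8 = 0.7708
Noncentrality parameter: δ = d·√(n/2) = 0.7708 × √(30/2) = 2.9854
Critical value for a two-sided test at α = 0.01: z_{α/2} = 2.576.
Power = Φ(δ − 2.576) + Φ(−δ − 2.576) = Φ(0.410) + Φ(-5.561) = 0.6589 + 0.0000 = 0.6589.

Power ≈ 0.659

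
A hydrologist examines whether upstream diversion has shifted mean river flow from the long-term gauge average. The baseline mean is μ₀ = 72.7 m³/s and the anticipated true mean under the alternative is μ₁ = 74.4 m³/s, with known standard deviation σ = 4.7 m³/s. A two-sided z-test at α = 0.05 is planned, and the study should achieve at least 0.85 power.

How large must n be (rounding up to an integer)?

Standardized effect: d = |μ₁ − μ₀| / σ = |74.4 − 72.7| / 4.7 = 0.3617
For power 0.85 need Φ(δ − z_{0.025}) = 0.85, so δ = z_{0.025} + z_{0.15} = 1.960 + 1.036 = 2.996.
(For δ > 0 the lower-tail rejection region contributes negligibly to power, so the one-term inversion is standard.)
δ = d·√n ⇒ n = (δ/d)² = (2.996 / 0.3617)² = 68.63.
Rounding up, n = 69.

n = 69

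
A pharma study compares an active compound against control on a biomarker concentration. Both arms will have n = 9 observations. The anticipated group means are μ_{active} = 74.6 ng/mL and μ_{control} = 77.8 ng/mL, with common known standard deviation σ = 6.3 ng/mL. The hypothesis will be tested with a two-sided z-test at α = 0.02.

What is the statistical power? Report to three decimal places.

Power ≈ 0.106

Standardized effect: d = |μ_{active} − μ_{control}| / σ = |74.6 − 77.8| / 6.3 = 0.5079
Noncentrality parameter: δ = d·√(n/2) = 0.5079 × √(9/2) = 1.0775
Two-sided α = 0.02 → critical value z_{0.01} = 2.326.
Power = Φ(δ − 2.326) + Φ(−δ − 2.326) = Φ(-1.249) + Φ(-3.404) = 0.1059 + 0.0003 = 0.1062.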